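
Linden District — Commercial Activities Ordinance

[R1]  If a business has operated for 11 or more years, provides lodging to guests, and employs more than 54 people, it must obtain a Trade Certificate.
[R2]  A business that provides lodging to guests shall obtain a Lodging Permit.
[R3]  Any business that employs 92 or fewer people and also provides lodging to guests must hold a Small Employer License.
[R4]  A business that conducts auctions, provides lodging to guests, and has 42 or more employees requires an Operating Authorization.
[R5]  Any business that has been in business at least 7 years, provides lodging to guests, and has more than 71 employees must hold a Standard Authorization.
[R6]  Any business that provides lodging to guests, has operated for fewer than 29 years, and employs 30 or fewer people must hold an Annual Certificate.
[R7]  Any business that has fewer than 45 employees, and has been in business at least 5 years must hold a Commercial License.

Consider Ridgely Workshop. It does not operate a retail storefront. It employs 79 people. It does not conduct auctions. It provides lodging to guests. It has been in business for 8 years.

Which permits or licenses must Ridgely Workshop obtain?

Lodging Permit, Small Employer License, Standard Authorization

[R1] years in business 8 < 11; provides lodging to guests; employees 79 > 54 → Trade Certificate not required.
[R2] provides lodging to guests → Lodging Permit required.
[R3] employees 79 ≤ 92; provides lodging to guests → Small Employer License required.
[R4] does not conduct auctions; provides lodging to guests; employees 79 ≥ 42 → Operating Authorization not required.
[R5] years in business 8 ≥ 7; provides lodging to guests; employees 79 > 71 → Standard Authorization required.
[R6] provides lodging to guests; years in business 8 < 29; employees 79 > 30 → Annual Certificate not required.
[R7] employees 79 ≥ 45; years in business 8 ≥ 5 → Commercial License not required.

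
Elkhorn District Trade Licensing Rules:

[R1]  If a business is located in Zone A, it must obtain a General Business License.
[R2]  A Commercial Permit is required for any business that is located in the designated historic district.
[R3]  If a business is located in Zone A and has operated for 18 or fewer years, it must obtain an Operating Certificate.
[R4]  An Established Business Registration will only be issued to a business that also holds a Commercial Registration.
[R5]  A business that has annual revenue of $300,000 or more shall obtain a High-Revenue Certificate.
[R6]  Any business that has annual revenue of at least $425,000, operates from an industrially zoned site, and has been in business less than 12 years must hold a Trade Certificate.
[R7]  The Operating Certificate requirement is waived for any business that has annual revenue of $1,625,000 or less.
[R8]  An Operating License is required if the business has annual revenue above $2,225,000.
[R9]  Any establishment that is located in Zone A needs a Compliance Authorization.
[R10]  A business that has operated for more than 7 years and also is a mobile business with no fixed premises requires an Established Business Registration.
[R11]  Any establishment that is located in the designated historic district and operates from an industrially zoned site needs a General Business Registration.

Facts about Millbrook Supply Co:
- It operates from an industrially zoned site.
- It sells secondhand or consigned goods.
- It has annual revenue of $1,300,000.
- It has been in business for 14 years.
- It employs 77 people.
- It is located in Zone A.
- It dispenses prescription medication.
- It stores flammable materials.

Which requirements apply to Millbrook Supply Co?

Compliance Authorization, General Business License, High-Revenue Certificate

[R1] is located in Zone A → General Business License required.
[R2] is located in Zone A (not: is located in the designated historic district) → Commercial Permit not required.
[R3] is located in Zone A; years in business 14 ≤ 18 → Operating Certificate required.
[R4] Established Business Registration is not required → no effect.
[R5] revenue $1,300,000 ≥ $300,000 → High-Revenue Certificate required.
[R6] revenue $1,300,000 ≥ $425,000; operates from an industrially zoned site; years in business 14 ≥ 12 → Trade Certificate not required.
[R7] revenue $1,300,000 ≤ $1,625,000 → exempt from Operating Certificate.
[R8] revenue $1,300,000 ≤ $2,225,000 → Operating License not required.
[R9] is located in Zone A → Compliance Authorization required.
[R10] years in business 14 > 7; operates from an industrially zoned site (not: is a mobile business with no fixed premises) → Established Business Registration not required.
[R11] is located in Zone A (not: is located in the designated historic district); operates from an industrially zoned site → General Business Registration not required.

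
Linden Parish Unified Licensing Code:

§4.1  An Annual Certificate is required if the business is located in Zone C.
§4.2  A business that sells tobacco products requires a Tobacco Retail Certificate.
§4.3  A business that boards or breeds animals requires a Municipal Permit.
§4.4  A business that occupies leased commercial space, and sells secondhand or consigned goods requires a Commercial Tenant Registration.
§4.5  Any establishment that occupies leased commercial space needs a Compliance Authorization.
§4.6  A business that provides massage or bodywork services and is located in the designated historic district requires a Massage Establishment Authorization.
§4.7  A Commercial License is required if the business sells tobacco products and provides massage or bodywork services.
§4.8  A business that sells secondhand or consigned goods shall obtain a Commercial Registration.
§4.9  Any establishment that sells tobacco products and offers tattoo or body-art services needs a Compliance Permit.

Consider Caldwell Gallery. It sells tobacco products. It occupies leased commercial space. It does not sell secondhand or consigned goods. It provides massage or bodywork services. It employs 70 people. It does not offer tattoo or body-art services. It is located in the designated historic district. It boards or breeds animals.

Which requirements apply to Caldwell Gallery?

Commercial License, Compliance Authorization, Massage Establishment Authorization, Municipal Permit, Tobacco Retail Certificate

§4.1 is located in the designated historic district (not: is located in Zone C) → Annual Certificate not required.
§4.2 sells tobacco products → Tobacco Retail Certificate required.
§4.3 boards or breeds animals → Municipal Permit required.
§4.4 occupies leased commercial space; does not sell secondhand or consigned goods → Commercial Tenant Registration not required.
§4.5 occupies leased commercial space → Compliance Authorization required.
§4.6 provides massage or bodywork services; is located in the designated historic district → Massage Establishment Authorization required.
§4.7 sells tobacco products; provides massage or bodywork services → Commercial License required.
§4.8 does not sell secondhand or consigned goods → Commercial Registration not required.
§4.9 sells tobacco products; does not offer tattoo or body-art services → Compliance Permit not required.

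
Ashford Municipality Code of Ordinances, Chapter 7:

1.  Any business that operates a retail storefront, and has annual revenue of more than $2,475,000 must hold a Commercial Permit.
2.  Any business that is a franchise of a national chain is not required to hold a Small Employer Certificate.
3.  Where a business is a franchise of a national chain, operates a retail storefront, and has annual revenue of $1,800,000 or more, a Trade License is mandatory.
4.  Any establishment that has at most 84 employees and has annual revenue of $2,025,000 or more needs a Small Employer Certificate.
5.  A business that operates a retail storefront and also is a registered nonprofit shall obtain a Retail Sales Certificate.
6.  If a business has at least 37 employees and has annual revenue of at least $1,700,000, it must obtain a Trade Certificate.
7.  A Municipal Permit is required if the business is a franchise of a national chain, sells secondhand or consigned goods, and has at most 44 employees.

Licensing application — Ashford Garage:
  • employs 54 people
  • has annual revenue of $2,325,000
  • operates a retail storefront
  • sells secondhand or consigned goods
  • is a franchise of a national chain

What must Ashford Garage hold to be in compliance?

Trade Certificate, Trade License

1. operates a retail storefront; revenue $2,325,000 ≤ $2,475,000 → Commercial Permit not required.
2. is a franchise of a national chain → exempt from Small Employer Certificate.
3. is a franchise of a national chain; operates a retail storefront; revenue $2,325,000 ≥ $1,800,000 → Trade License required.
4. employees 54 ≤ 84; revenue $2,325,000 ≥ $2,025,000 → Small Employer Certificate required.
5. operates a retail storefront; is a franchise of a national chain (not: is a registered nonprofit) → Retail Sales Certificate not required.
6. employees 54 ≥ 37; revenue $2,325,000 ≥ $1,700,000 → Trade Certificate required.
7. is a franchise of a national chain; sells secondhand or consigned goods; employees 54 > 44 → Municipal Permit not required.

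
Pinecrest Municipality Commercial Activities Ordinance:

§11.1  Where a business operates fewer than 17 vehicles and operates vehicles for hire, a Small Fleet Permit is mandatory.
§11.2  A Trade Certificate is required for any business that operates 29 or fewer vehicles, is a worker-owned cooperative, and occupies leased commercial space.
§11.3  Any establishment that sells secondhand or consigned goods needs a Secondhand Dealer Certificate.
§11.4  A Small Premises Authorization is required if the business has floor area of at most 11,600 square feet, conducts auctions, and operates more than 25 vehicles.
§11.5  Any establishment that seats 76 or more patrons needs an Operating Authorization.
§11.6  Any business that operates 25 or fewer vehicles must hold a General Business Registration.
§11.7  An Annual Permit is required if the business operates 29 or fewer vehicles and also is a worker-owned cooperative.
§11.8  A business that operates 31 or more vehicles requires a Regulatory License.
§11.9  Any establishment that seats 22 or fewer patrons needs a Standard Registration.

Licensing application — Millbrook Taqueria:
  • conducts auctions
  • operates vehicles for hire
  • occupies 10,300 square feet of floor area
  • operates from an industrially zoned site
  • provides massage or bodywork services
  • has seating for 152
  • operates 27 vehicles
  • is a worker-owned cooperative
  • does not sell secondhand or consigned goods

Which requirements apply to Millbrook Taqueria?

§11.1 vehicles 27 ≥ 17; operates vehicles for hire → Small Fleet Permit not required.
§11.2 vehicles 27 ≤ 29; is a worker-owned cooperative; operates from an industrially zoned site (not: occupies leased commercial space) → Trade Certificate not required.
§11.3 does not sell secondhand or consigned goods → Secondhand Dealer Certificate not required.
§11.4 floor area 10,300 square feet ≤ 11,600 square feet; conducts auctions; vehicles 27 > 25 → Small Premises Authorization required.
§11.5 seating 152 ≥ 76 → Operating Authorization required.
§11.6 vehicles 27 > 25 → General Business Registration not required.
§11.7 vehicles 27 ≤ 29; is a worker-owned cooperative → Annual Permit required.
§11.8 vehicles 27 < 31 → Regulatory License not required.
§11.9 seating 152 > 22 → Standard Registration not required.

Annual Permit, Operating Authorization, Small Premises Authorization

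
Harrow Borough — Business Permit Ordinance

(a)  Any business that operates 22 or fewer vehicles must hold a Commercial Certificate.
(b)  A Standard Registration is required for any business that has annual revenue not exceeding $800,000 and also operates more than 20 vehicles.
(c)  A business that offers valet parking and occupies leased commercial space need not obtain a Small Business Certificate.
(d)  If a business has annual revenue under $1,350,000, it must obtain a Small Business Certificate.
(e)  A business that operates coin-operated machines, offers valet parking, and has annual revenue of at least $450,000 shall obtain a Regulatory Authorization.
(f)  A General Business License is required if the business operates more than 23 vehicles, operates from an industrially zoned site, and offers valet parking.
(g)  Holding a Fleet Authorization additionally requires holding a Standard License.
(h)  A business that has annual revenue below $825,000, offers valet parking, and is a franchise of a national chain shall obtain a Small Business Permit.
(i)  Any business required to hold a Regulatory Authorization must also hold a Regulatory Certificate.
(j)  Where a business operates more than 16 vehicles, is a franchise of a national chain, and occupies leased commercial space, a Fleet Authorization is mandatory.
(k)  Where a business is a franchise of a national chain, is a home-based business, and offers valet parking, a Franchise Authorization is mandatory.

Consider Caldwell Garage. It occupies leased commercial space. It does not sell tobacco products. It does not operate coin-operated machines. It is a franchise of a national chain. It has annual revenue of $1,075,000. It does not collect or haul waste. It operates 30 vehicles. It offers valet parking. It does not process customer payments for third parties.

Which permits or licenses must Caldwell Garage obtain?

Fleet Authorization, Standard License

(a) vehicles 30 > 22 → Commercial Certificate not required.
(b) revenue $1,075,000 > $800,000; vehicles 30 > 20 → Standard Registration not required.
(c) offers valet parking; occupies leased commercial space → exempt from Small Business Certificate.
(d) revenue $1,075,000 < $1,350,000 → Small Business Certificate required.
(e) does not operate coin-operated machines; offers valet parking; revenue $1,075,000 ≥ $450,000 → Regulatory Authorization not required.
(f) vehicles 30 > 23; occupies leased commercial space (not: operates from an industrially zoned site); offers valet parking → General Business License not required.
(g) Fleet Authorization is required → Standard License also required.
(h) revenue $1,075,000 ≥ $825,000; offers valet parking; is a franchise of a national chain → Small Business Permit not required.
(i) Regulatory Authorization is not required → no effect.
(j) vehicles 30 > 16; is a franchise of a national chain; occupies leased commercial space → Fleet Authorization required.
(k) is a franchise of a national chain; occupies leased commercial space (not: is a home-based business); offers valet parking → Franchise Authorization not required.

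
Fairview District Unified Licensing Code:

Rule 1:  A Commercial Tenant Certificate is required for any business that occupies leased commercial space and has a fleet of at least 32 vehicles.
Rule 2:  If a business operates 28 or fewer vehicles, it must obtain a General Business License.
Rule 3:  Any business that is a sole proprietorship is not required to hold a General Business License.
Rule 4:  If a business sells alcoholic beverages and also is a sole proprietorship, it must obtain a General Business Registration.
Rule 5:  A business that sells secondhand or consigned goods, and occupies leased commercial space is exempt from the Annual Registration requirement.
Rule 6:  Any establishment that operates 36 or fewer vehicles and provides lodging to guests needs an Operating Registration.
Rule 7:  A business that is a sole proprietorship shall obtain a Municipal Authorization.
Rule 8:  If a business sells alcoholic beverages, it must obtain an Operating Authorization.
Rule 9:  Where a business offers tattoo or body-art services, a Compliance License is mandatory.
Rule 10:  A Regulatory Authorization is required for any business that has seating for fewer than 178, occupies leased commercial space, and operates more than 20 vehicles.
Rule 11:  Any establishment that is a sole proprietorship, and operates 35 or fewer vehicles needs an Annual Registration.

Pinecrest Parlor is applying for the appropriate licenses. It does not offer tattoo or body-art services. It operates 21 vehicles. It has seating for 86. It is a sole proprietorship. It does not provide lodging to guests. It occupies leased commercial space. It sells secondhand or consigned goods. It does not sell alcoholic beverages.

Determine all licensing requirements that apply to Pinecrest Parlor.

Rule 1: occupies leased commercial space; vehicles 21 < 32 → Commercial Tenant Certificate not required.
Rule 2: vehicles 21 ≤ 28 → General Business License required.
Rule 3: is a sole proprietorship → exempt from General Business License.
Rule 4: does not sell alcoholic beverages; is a sole proprietorship → General Business Registration not required.
Rule 5: sells secondhand or consigned goods; occupies leased commercial space → exempt from Annual Registration.
Rule 6: vehicles 21 ≤ 36; does not provide lodging to guests → Operating Registration not required.
Rule 7: is a sole proprietorship → Municipal Authorization required.
Rule 8: does not sell alcoholic beverages → Operating Authorization not required.
Rule 9: does not offer tattoo or body-art services → Compliance License not required.
Rule 10: seating 86 < 178; occupies leased commercial space; vehicles 21 > 20 → Regulatory Authorization required.
Rule 11: is a sole proprietorship; vehicles 21 ≤ 35 → Annual Registration required.

Municipal Authorization, Regulatory Authorization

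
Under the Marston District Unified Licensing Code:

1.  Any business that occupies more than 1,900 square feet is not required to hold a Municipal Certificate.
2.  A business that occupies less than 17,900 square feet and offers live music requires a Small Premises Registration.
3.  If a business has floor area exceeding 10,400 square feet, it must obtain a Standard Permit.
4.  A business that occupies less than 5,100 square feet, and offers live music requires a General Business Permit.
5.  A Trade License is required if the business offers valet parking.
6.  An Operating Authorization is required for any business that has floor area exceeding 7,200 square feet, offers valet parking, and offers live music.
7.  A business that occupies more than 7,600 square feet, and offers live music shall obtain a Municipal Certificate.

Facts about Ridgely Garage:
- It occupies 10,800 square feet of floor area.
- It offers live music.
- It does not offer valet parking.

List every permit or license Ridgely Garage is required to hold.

1. floor area 10,800 square feet > 1,900 square feet → exempt from Municipal Certificate.
2. floor area 10,800 square feet < 17,900 square feet; offers live music → Small Premises Registration required.
3. floor area 10,800 square feet > 10,400 square feet → Standard Permit required.
4. floor area 10,800 square feet ≥ 5,100 square feet; offers live music → General Business Permit not required.
5. does not offer valet parking → Trade License not required.
6. floor area 10,800 square feet > 7,200 square feet; does not offer valet parking; offers live music → Operating Authorization not required.
7. floor area 10,800 square feet > 7,600 square feet; offers live music → Municipal Certificate required.

Small Premises Registration, Standard Permit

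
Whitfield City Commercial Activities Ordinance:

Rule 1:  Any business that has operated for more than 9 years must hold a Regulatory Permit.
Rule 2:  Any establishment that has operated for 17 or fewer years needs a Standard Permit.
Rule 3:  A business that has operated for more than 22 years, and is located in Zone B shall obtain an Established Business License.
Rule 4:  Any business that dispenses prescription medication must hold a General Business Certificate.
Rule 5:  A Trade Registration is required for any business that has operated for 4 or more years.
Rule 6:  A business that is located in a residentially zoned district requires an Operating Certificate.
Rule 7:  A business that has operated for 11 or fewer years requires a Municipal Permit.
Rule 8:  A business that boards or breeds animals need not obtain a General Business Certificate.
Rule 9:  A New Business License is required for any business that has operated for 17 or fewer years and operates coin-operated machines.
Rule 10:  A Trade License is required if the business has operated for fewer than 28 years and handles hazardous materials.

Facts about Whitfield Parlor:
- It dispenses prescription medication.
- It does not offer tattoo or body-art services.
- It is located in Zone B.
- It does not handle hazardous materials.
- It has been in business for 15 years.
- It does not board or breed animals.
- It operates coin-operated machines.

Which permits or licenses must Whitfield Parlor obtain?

Rule 1: years in business 15 > 9 → Regulatory Permit required.
Rule 2: years in business 15 ≤ 17 → Standard Permit required.
Rule 3: years in business 15 ≤ 22; is located in Zone B → Established Business License not required.
Rule 4: dispenses prescription medication → General Business Certificate required.
Rule 5: years in business 15 ≥ 4 → Trade Registration required.
Rule 6: is located in Zone B (not: is located in a residentially zoned district) → Operating Certificate not required.
Rule 7: years in business 15 > 11 → Municipal Permit not required.
Rule 8: does not board or breed animals → General Business Certificate exemption does not apply.
Rule 9: years in business 15 ≤ 17; operates coin-operated machines → New Business License required.
Rule 10: years in business 15 < 28; does not handle hazardous materials → Trade License not required.

General Business Certificate, New Business License, Regulatory Permit, Standard Permit, Trade Registration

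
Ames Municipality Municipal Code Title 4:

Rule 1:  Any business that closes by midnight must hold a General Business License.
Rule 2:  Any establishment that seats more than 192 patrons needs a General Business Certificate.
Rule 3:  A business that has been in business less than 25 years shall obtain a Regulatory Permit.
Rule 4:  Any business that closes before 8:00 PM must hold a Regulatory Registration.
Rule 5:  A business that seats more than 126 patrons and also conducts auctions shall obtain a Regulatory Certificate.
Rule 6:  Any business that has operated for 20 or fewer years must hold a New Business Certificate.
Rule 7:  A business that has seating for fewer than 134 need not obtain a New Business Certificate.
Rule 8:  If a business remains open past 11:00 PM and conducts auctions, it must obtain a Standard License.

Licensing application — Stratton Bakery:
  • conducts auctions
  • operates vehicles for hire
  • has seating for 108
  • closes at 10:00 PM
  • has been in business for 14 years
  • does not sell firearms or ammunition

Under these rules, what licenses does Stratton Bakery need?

Rule 1: closes 10:00 PM, at/before midnight → General Business License required.
Rule 2: seating 108 ≤ 192 → General Business Certificate not required.
Rule 3: years in business 14 < 25 → Regulatory Permit required.
Rule 4: closes 10:00 PM, after 8:00 PM → Regulatory Registration not required.
Rule 5: seating 108 ≤ 126; conducts auctions → Regulatory Certificate not required.
Rule 6: years in business 14 ≤ 20 → New Business Certificate required.
Rule 7: seating 108 < 134 → exempt from New Business Certificate.
Rule 8: closes 10:00 PM, at/before 11:00 PM; conducts auctions → Standard License not required.

General Business License, Regulatory Permit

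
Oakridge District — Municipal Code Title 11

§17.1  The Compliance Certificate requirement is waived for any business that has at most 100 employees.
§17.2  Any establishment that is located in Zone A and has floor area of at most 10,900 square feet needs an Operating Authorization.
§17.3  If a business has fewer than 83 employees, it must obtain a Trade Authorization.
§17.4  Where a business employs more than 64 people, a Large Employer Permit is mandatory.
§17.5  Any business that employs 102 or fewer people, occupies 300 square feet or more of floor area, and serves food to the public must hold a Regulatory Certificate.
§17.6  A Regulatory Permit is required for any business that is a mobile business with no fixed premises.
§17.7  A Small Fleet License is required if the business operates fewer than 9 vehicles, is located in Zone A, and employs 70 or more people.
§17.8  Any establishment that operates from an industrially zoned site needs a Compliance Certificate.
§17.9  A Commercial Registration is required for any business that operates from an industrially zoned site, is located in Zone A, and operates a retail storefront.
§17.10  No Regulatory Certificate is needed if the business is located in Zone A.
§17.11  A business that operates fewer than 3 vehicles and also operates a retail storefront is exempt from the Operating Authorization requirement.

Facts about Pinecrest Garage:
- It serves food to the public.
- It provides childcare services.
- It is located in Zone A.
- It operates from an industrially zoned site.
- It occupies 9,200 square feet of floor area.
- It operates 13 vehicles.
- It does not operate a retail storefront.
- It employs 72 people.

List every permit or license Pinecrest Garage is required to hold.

Large Employer Permit, Operating Authorization, Trade Authorization

§17.1 employees 72 ≤ 100 → exempt from Compliance Certificate.
§17.2 is located in Zone A; floor area 9,200 square feet ≤ 10,900 square feet → Operating Authorization required.
§17.3 employees 72 < 83 → Trade Authorization required.
§17.4 employees 72 > 64 → Large Employer Permit required.
§17.5 employees 72 ≤ 102; floor area 9,200 square feet ≥ 300 square feet; serves food to the public → Regulatory Certificate required.
§17.6 operates from an industrially zoned site (not: is a mobile business with no fixed premises) → Regulatory Permit not required.
§17.7 vehicles 13 ≥ 9; is located in Zone A; employees 72 ≥ 70 → Small Fleet License not required.
§17.8 operates from an industrially zoned site → Compliance Certificate required.
§17.9 operates from an industrially zoned site; is located in Zone A; does not operate a retail storefront → Commercial Registration not required.
§17.10 is located in Zone A → exempt from Regulatory Certificate.
§17.11 vehicles 13 ≥ 3; does not operate a retail storefront → Operating Authorization exemption does not apply.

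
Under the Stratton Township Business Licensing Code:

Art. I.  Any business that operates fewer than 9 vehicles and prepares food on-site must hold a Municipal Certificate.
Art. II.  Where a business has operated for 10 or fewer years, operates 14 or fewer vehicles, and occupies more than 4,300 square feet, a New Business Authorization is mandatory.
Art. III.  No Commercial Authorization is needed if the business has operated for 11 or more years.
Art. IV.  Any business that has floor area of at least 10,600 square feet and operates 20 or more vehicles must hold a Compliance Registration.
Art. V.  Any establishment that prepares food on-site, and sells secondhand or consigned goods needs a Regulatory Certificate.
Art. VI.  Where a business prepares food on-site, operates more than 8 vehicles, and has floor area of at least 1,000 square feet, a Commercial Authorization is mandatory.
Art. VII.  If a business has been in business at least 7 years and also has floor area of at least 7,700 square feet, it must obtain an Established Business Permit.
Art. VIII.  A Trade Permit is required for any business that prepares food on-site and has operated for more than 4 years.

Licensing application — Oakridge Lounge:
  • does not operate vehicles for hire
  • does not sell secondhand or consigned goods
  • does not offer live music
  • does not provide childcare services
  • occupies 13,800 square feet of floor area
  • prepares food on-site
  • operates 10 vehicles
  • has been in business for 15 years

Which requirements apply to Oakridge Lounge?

Established Business Permit, Trade Permit

Art. I. vehicles 10 ≥ 9; prepares food on-site → Municipal Certificate not required.
Art. II. years in business 15 > 10; vehicles 10 ≤ 14; floor area 13,800 square feet > 4,300 square feet → New Business Authorization not required.
Art. III. years in business 15 ≥ 11 → exempt from Commercial Authorization.
Art. IV. floor area 13,800 square feet ≥ 10,600 square feet; vehicles 10 < 20 → Compliance Registration not required.
Art. V. prepares food on-site; does not sell secondhand or consigned goods → Regulatory Certificate not required.
Art. VI. prepares food on-site; vehicles 10 > 8; floor area 13,800 square feet ≥ 1,000 square feet → Commercial Authorization required.
Art. VII. years in business 15 ≥ 7; floor area 13,800 square feet ≥ 7,700 square feet → Established Business Permit required.
Art. VIII. prepares food on-site; years in business 15 > 4 → Trade Permit required.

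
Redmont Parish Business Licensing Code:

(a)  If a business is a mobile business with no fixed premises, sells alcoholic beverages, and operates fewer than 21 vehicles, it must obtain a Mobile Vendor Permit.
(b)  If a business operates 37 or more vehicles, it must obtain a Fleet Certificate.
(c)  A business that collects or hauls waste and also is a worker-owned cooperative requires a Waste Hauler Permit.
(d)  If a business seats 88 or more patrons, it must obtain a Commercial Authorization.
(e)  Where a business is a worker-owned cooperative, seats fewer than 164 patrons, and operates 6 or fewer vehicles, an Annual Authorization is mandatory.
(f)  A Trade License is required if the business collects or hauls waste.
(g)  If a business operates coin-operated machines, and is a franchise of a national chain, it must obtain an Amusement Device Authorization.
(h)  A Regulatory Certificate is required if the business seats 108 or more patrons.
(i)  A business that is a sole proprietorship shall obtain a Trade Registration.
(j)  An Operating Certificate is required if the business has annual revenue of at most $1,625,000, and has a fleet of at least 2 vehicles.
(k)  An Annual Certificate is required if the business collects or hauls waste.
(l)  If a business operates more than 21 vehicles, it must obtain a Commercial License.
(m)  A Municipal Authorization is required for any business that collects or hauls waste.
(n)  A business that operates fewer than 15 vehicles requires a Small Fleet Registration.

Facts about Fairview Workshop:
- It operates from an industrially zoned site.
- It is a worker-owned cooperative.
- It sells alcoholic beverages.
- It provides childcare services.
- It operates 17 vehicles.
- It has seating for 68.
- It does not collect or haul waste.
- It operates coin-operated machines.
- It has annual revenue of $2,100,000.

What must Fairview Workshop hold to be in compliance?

None

(a) operates from an industrially zoned site (not: is a mobile business with no fixed premises); sells alcoholic beverages; vehicles 17 < 21 → Mobile Vendor Permit not required.
(b) vehicles 17 < 37 → Fleet Certificate not required.
(c) does not collect or haul waste; is a worker-owned cooperative → Waste Hauler Permit not required.
(d) seating 68 < 88 → Commercial Authorization not required.
(e) is a worker-owned cooperative; seating 68 < 164; vehicles 17 > 6 → Annual Authorization not required.
(f) does not collect or haul waste → Trade License not required.
(g) operates coin-operated machines; is a worker-owned cooperative (not: is a franchise of a national chain) → Amusement Device Authorization not required.
(h) seating 68 < 108 → Regulatory Certificate not required.
(i) is a worker-owned cooperative (not: is a sole proprietorship) → Trade Registration not required.
(j) revenue $2,100,000 > $1,625,000; vehicles 17 ≥ 2 → Operating Certificate not required.
(k) does not collect or haul waste → Annual Certificate not required.
(l) vehicles 17 ≤ 21 → Commercial License not required.
(m) does not collect or haul waste → Municipal Authorization not required.
(n) vehicles 17 ≥ 15 → Small Fleet Registration not required.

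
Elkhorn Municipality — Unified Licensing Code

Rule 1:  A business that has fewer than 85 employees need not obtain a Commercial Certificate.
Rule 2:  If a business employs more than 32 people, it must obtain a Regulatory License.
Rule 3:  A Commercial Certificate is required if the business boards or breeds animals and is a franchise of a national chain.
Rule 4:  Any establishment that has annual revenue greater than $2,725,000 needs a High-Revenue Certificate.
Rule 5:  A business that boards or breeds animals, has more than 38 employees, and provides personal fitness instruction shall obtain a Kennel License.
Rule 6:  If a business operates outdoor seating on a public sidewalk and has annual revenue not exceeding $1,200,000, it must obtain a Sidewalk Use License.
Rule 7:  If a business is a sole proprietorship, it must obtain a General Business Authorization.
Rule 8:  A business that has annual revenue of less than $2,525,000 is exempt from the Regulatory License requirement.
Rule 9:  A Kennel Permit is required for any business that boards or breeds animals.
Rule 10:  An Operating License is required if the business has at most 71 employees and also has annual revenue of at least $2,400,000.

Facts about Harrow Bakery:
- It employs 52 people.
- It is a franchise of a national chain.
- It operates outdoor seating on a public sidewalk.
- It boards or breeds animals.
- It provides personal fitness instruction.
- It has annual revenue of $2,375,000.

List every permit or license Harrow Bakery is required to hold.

Kennel License, Kennel Permit

Rule 1: employees 52 < 85 → exempt from Commercial Certificate.
Rule 2: employees 52 > 32 → Regulatory License required.
Rule 3: boards or breeds animals; is a franchise of a national chain → Commercial Certificate required.
Rule 4: revenue $2,375,000 ≤ $2,725,000 → High-Revenue Certificate not required.
Rule 5: boards or breeds animals; employees 52 > 38; provides personal fitness instruction → Kennel License required.
Rule 6: operates outdoor seating on a public sidewalk; revenue $2,375,000 > $1,200,000 → Sidewalk Use License not required.
Rule 7: is a franchise of a national chain (not: is a sole proprietorship) → General Business Authorization not required.
Rule 8: revenue $2,375,000 < $2,525,000 → exempt from Regulatory License.
Rule 9: boards or breeds animals → Kennel Permit required.
Rule 10: employees 52 ≤ 71; revenue $2,375,000 < $2,400,000 → Operating License not required.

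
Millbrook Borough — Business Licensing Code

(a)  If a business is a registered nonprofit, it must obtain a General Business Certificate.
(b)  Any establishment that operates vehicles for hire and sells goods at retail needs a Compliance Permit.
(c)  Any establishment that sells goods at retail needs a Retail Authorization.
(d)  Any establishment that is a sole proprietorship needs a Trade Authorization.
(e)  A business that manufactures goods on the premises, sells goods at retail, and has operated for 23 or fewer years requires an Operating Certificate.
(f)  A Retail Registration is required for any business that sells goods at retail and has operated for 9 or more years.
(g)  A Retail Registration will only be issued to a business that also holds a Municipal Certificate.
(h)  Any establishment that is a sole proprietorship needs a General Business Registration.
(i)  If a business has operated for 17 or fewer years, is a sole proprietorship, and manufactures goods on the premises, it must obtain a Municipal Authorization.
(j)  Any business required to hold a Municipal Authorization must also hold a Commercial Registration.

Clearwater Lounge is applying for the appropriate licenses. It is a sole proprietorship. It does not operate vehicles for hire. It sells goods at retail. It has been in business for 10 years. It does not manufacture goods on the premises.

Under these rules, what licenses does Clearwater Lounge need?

(a) is a sole proprietorship (not: is a registered nonprofit) → General Business Certificate not required.
(b) does not operate vehicles for hire; sells goods at retail → Compliance Permit not required.
(c) sells goods at retail → Retail Authorization required.
(d) is a sole proprietorship → Trade Authorization required.
(e) does not manufacture goods on the premises; sells goods at retail; years in business 10 ≤ 23 → Operating Certificate not required.
(f) sells goods at retail; years in business 10 ≥ 9 → Retail Registration required.
(g) Retail Registration is required → Municipal Certificate also required.
(h) is a sole proprietorship → General Business Registration required.
(i) years in business 10 ≤ 17; is a sole proprietorship; does not manufacture goods on the premises → Municipal Authorization not required.
(j) Municipal Authorization is not required → no effect.

General Business Registration, Municipal Certificate, Retail Authorization, Retail Registration, Trade Authorization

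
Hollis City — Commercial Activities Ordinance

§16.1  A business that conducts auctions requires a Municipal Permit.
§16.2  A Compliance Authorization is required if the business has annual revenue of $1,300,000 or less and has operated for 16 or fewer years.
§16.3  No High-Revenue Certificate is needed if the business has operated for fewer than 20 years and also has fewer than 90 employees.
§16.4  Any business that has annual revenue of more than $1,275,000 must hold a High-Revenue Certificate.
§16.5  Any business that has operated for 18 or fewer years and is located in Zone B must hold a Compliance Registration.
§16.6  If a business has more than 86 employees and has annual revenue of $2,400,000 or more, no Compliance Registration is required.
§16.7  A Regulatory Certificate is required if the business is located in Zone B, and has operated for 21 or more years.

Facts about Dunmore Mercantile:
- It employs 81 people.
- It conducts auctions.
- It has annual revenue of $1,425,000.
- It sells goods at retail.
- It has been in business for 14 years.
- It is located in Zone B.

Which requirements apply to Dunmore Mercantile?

§16.1 conducts auctions → Municipal Permit required.
§16.2 revenue $1,425,000 > $1,300,000; years in business 14 ≤ 16 → Compliance Authorization not required.
§16.3 years in business 14 < 20; employees 81 < 90 → exempt from High-Revenue Certificate.
§16.4 revenue $1,425,000 > $1,275,000 → High-Revenue Certificate required.
§16.5 years in business 14 ≤ 18; is located in Zone B → Compliance Registration required.
§16.6 employees 81 ≤ 86; revenue $1,425,000 < $2,400,000 → Compliance Registration exemption does not apply.
§16.7 is located in Zone B; years in business 14 < 21 → Regulatory Certificate not required.

Compliance Registration, Municipal Permit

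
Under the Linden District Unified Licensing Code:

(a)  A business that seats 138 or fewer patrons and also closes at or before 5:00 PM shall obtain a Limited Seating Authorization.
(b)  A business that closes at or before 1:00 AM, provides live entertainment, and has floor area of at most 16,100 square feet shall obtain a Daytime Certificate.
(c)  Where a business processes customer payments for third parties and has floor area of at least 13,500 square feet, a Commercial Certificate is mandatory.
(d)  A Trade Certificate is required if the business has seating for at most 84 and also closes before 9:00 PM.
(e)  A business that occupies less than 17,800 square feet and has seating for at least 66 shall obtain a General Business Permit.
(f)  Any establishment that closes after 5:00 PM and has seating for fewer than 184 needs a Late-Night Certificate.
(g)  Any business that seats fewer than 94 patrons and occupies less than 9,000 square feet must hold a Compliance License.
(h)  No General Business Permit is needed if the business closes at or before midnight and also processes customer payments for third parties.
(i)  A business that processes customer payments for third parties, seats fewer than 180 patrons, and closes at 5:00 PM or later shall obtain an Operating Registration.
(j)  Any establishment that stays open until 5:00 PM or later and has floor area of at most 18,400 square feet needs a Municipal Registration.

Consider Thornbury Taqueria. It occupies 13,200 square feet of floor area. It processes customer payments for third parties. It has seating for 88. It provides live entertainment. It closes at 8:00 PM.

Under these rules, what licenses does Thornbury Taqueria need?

Daytime Certificate, Late-Night Certificate, Municipal Registration, Operating Registration

(a) seating 88 ≤ 138; closes 8:00 PM, after 5:00 PM → Limited Seating Authorization not required.
(b) closes 8:00 PM, at/before 1:00 AM; provides live entertainment; floor area 13,200 square feet ≤ 16,100 square feet → Daytime Certificate required.
(c) processes customer payments for third parties; floor area 13,200 square feet < 13,500 square feet → Commercial Certificate not required.
(d) seating 88 > 84; closes 8:00 PM, at/before 9:00 PM → Trade Certificate not required.
(e) floor area 13,200 square feet < 17,800 square feet; seating 88 ≥ 66 → General Business Permit required.
(f) closes 8:00 PM, after 5:00 PM; seating 88 < 184 → Late-Night Certificate required.
(g) seating 88 < 94; floor area 13,200 square feet ≥ 9,000 square feet → Compliance License not required.
(h) closes 8:00 PM, at/before midnight; processes customer payments for third parties → exempt from General Business Permit.
(i) processes customer payments for third parties; seating 88 < 180; closes 8:00 PM, after 5:00 PM → Operating Registration required.
(j) closes 8:00 PM, after 5:00 PM; floor area 13,200 square feet ≤ 18,400 square feet → Municipal Registration required.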